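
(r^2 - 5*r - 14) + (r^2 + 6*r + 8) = 2*r^2 + r - 6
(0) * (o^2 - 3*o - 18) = 0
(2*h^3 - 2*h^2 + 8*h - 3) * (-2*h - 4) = -4*h^4 - 4*h^3 - 8*h^2 - 26*h + 12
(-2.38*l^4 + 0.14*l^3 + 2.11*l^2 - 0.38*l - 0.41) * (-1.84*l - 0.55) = 4.3792*l^5 + 1.0514*l^4 - 3.9594*l^3 - 0.4613*l^2 + 0.9634*l + 0.2255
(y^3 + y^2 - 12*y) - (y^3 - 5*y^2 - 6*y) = 6*y^2 - 6*y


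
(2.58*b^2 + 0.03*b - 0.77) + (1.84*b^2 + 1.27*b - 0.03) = 4.42*b^2 + 1.3*b - 0.8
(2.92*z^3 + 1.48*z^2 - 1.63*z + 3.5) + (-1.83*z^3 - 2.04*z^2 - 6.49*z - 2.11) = 1.09*z^3 - 0.56*z^2 - 8.12*z + 1.39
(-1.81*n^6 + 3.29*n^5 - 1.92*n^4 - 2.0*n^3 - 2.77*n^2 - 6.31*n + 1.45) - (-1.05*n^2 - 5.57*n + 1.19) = -1.81*n^6 + 3.29*n^5 - 1.92*n^4 - 2.0*n^3 - 1.72*n^2 - 0.739999999999999*n + 0.26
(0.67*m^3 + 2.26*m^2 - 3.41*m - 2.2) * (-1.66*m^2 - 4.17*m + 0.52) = -1.1122*m^5 - 6.5455*m^4 - 3.4152*m^3 + 19.0469*m^2 + 7.4008*m - 1.144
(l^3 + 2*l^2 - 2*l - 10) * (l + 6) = l^4 + 8*l^3 + 10*l^2 - 22*l - 60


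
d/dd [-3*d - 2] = -3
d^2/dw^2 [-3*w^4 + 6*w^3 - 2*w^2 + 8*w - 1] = -36*w^2 + 36*w - 4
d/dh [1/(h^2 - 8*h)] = 2*(4 - h)/(h^2*(h - 8)^2)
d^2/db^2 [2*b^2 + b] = 4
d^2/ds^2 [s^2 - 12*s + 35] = 2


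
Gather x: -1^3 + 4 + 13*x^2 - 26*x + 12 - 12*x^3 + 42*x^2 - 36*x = -12*x^3 + 55*x^2 - 62*x + 15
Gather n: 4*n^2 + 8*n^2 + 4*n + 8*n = 12*n^2 + 12*n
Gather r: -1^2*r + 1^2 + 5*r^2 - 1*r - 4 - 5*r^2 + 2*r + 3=0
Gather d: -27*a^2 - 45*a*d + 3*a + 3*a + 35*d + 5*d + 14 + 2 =-27*a^2 + 6*a + d*(40 - 45*a) + 16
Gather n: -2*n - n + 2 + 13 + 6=21 - 3*n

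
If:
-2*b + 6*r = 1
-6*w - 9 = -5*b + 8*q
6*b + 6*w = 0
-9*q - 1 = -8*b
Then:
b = 73/35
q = 61/35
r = 181/210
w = -73/35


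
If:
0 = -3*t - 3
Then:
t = -1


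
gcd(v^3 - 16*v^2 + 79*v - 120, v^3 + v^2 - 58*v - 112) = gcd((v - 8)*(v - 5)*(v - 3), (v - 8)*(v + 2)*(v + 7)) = v - 8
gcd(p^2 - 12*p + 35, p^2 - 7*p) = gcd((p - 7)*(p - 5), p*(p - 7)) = p - 7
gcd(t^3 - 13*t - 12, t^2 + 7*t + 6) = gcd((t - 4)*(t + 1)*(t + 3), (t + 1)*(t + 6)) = t + 1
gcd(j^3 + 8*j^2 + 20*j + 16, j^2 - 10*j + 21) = 1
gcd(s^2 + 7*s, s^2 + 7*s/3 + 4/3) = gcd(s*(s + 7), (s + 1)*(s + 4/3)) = 1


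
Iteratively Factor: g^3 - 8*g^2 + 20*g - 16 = (g - 2)*(g^2 - 6*g + 8) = (g - 4)*(g - 2)*(g - 2)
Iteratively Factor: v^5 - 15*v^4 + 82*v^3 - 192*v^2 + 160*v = (v - 5)*(v^4 - 10*v^3 + 32*v^2 - 32*v) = (v - 5)*(v - 2)*(v^3 - 8*v^2 + 16*v) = (v - 5)*(v - 4)*(v - 2)*(v^2 - 4*v) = v*(v - 5)*(v - 4)*(v - 2)*(v - 4)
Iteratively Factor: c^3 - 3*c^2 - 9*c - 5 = (c - 5)*(c^2 + 2*c + 1) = (c - 5)*(c + 1)*(c + 1)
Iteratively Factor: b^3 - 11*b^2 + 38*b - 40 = (b - 5)*(b^2 - 6*b + 8) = (b - 5)*(b - 4)*(b - 2)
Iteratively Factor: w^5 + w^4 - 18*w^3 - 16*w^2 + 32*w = (w + 4)*(w^4 - 3*w^3 - 6*w^2 + 8*w) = (w - 4)*(w + 4)*(w^3 + w^2 - 2*w) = w*(w - 4)*(w + 4)*(w^2 + w - 2) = w*(w - 4)*(w + 2)*(w + 4)*(w - 1)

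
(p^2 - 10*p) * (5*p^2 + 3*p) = 5*p^4 - 47*p^3 - 30*p^2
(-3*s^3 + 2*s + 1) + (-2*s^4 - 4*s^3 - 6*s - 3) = -2*s^4 - 7*s^3 - 4*s - 2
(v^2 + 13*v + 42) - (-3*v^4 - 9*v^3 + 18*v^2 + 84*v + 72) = 3*v^4 + 9*v^3 - 17*v^2 - 71*v - 30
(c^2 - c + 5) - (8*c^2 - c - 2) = 7 - 7*c^2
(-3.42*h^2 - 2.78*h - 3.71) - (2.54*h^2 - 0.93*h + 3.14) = -5.96*h^2 - 1.85*h - 6.85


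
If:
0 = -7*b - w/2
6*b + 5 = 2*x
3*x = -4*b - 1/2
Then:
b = -8/13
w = 112/13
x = 17/26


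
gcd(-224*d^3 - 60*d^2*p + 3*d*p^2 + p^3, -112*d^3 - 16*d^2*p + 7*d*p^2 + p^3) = 28*d^2 + 11*d*p + p^2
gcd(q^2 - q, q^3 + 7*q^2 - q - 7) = q - 1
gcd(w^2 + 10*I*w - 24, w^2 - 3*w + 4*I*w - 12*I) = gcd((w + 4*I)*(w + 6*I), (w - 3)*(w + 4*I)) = w + 4*I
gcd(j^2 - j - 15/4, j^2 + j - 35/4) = j - 5/2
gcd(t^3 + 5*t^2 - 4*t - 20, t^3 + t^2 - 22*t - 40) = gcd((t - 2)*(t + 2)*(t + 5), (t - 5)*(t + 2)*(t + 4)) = t + 2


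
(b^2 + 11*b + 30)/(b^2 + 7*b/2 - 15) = 2*(b + 5)/(2*b - 5)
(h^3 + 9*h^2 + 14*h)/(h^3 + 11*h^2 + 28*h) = (h + 2)/(h + 4)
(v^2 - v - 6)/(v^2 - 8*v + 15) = (v + 2)/(v - 5)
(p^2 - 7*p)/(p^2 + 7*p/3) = 3*(p - 7)/(3*p + 7)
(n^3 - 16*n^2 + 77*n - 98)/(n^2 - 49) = (n^2 - 9*n + 14)/(n + 7)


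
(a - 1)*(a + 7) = a^2 + 6*a - 7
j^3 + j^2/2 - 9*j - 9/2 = (j - 3)*(j + 1/2)*(j + 3)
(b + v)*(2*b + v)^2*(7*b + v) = 28*b^4 + 60*b^3*v + 43*b^2*v^2 + 12*b*v^3 + v^4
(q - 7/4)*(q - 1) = q^2 - 11*q/4 + 7/4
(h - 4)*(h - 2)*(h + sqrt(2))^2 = h^4 - 6*h^3 + 2*sqrt(2)*h^3 - 12*sqrt(2)*h^2 + 10*h^2 - 12*h + 16*sqrt(2)*h + 16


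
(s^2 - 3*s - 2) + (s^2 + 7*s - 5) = 2*s^2 + 4*s - 7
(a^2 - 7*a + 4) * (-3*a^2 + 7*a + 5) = -3*a^4 + 28*a^3 - 56*a^2 - 7*a + 20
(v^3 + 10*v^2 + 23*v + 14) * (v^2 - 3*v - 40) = v^5 + 7*v^4 - 47*v^3 - 455*v^2 - 962*v - 560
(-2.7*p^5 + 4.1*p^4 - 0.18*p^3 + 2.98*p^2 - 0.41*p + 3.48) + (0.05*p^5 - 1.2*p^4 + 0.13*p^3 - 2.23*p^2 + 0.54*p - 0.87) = -2.65*p^5 + 2.9*p^4 - 0.05*p^3 + 0.75*p^2 + 0.13*p + 2.61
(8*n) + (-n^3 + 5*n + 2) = -n^3 + 13*n + 2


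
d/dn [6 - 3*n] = -3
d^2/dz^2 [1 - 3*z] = 0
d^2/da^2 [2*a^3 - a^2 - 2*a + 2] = 12*a - 2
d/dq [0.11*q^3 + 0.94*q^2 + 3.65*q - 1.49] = 0.33*q^2 + 1.88*q + 3.65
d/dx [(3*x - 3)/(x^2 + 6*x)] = 3*(-x^2 + 2*x + 6)/(x^2*(x^2 + 12*x + 36))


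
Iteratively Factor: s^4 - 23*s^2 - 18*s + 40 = (s - 5)*(s^3 + 5*s^2 + 2*s - 8) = (s - 5)*(s + 4)*(s^2 + s - 2) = (s - 5)*(s + 2)*(s + 4)*(s - 1)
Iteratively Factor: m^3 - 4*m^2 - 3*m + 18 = (m + 2)*(m^2 - 6*m + 9) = (m - 3)*(m + 2)*(m - 3)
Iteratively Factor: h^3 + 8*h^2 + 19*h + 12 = (h + 1)*(h^2 + 7*h + 12) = (h + 1)*(h + 4)*(h + 3)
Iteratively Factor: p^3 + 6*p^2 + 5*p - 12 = (p + 3)*(p^2 + 3*p - 4) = (p - 1)*(p + 3)*(p + 4)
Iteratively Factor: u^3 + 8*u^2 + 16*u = (u + 4)*(u^2 + 4*u) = u*(u + 4)*(u + 4)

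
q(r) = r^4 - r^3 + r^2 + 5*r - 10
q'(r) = 4*r^3 - 3*r^2 + 2*r + 5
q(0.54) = -7.08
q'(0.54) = 5.84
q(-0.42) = -11.82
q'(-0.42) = 3.33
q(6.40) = 1478.54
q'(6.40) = 943.50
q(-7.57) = 3727.10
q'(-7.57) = -1917.25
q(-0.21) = -10.99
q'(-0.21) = 4.41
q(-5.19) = 856.34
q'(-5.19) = -645.38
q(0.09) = -9.54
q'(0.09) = 5.16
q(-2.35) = 27.25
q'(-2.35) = -68.18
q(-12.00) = 22538.00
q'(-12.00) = -7363.00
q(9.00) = 5948.00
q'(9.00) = 2696.00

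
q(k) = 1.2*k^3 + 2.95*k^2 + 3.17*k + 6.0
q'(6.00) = 168.17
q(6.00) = 390.42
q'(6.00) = 168.17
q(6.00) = 390.42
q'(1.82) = 25.83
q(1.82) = 28.78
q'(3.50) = 67.92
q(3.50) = 104.68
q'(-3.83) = 33.38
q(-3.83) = -30.29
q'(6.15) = 175.62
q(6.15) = 416.20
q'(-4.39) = 46.65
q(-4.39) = -52.59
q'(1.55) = 20.96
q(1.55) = 22.47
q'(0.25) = 4.87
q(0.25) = 7.00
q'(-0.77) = 0.76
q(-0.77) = 4.76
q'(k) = 3.6*k^2 + 5.9*k + 3.17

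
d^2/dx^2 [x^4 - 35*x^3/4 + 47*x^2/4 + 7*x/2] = 12*x^2 - 105*x/2 + 47/2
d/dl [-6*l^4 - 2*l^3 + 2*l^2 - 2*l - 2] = -24*l^3 - 6*l^2 + 4*l - 2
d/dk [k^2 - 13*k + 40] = 2*k - 13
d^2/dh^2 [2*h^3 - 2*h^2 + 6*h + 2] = 12*h - 4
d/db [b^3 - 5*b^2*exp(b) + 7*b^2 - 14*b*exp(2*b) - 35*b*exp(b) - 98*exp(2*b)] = -5*b^2*exp(b) + 3*b^2 - 28*b*exp(2*b) - 45*b*exp(b) + 14*b - 210*exp(2*b) - 35*exp(b)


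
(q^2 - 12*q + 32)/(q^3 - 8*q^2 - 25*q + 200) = (q - 4)/(q^2 - 25)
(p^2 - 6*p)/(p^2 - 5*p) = (p - 6)/(p - 5)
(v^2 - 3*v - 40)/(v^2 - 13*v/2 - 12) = 2*(v + 5)/(2*v + 3)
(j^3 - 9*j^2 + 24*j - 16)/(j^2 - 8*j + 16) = j - 1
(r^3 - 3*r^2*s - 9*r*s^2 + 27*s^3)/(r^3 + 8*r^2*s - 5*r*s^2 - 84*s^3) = (r^2 - 9*s^2)/(r^2 + 11*r*s + 28*s^2)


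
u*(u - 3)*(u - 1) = u^3 - 4*u^2 + 3*u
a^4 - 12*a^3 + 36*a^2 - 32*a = a*(a - 8)*(a - 2)^2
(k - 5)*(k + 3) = k^2 - 2*k - 15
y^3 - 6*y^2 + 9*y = y*(y - 3)^2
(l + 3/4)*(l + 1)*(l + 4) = l^3 + 23*l^2/4 + 31*l/4 + 3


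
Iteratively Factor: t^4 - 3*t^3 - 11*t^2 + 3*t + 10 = (t - 5)*(t^3 + 2*t^2 - t - 2) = (t - 5)*(t + 2)*(t^2 - 1) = (t - 5)*(t - 1)*(t + 2)*(t + 1)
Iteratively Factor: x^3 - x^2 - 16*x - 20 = (x - 5)*(x^2 + 4*x + 4) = (x - 5)*(x + 2)*(x + 2)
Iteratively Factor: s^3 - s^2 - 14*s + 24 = (s - 2)*(s^2 + s - 12) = (s - 2)*(s + 4)*(s - 3)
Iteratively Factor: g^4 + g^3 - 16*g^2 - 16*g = (g + 1)*(g^3 - 16*g) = (g + 1)*(g + 4)*(g^2 - 4*g) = g*(g + 1)*(g + 4)*(g - 4)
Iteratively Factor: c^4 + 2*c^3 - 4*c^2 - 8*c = (c + 2)*(c^3 - 4*c) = (c - 2)*(c + 2)*(c^2 + 2*c) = (c - 2)*(c + 2)^2*(c)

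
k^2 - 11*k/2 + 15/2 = (k - 3)*(k - 5/2)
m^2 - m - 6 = (m - 3)*(m + 2)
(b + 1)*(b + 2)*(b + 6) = b^3 + 9*b^2 + 20*b + 12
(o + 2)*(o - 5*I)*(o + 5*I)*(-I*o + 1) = -I*o^4 + o^3 - 2*I*o^3 + 2*o^2 - 25*I*o^2 + 25*o - 50*I*o + 50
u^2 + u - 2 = (u - 1)*(u + 2)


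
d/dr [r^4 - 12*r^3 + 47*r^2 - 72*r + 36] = 4*r^3 - 36*r^2 + 94*r - 72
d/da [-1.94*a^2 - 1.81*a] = -3.88*a - 1.81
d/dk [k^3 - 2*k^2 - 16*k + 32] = 3*k^2 - 4*k - 16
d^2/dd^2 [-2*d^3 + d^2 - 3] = 2 - 12*d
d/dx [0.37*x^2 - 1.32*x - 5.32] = 0.74*x - 1.32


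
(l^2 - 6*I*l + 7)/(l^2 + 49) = (l + I)/(l + 7*I)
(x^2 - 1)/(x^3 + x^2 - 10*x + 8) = (x + 1)/(x^2 + 2*x - 8)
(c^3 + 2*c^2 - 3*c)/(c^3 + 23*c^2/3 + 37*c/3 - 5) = 3*c*(c - 1)/(3*c^2 + 14*c - 5)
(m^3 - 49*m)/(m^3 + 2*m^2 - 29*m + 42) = m*(m - 7)/(m^2 - 5*m + 6)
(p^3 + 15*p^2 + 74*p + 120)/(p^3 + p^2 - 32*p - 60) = (p^2 + 10*p + 24)/(p^2 - 4*p - 12)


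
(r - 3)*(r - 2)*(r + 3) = r^3 - 2*r^2 - 9*r + 18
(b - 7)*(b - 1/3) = b^2 - 22*b/3 + 7/3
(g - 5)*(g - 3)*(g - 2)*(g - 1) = g^4 - 11*g^3 + 41*g^2 - 61*g + 30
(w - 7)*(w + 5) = w^2 - 2*w - 35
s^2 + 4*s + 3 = (s + 1)*(s + 3)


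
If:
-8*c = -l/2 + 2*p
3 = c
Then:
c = 3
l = 4*p + 48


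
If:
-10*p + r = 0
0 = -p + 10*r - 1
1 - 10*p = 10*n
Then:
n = 89/990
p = 1/99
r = 10/99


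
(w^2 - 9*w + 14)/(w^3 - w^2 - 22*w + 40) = (w - 7)/(w^2 + w - 20)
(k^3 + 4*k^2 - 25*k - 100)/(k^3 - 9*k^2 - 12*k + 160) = (k + 5)/(k - 8)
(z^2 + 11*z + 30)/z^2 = 1 + 11/z + 30/z^2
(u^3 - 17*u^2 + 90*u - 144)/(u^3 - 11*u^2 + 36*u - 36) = (u - 8)/(u - 2)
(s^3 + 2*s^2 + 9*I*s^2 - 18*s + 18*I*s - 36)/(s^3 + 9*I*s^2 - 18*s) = (s + 2)/s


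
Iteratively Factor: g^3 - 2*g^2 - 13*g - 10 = (g + 1)*(g^2 - 3*g - 10) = (g - 5)*(g + 1)*(g + 2)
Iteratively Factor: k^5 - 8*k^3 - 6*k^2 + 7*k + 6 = (k + 1)*(k^4 - k^3 - 7*k^2 + k + 6) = (k + 1)^2*(k^3 - 2*k^2 - 5*k + 6) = (k + 1)^2*(k + 2)*(k^2 - 4*k + 3) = (k - 1)*(k + 1)^2*(k + 2)*(k - 3)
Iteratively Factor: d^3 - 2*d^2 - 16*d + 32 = (d - 4)*(d^2 + 2*d - 8) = (d - 4)*(d + 4)*(d - 2)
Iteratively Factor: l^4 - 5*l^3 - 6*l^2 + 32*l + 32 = (l + 2)*(l^3 - 7*l^2 + 8*l + 16) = (l - 4)*(l + 2)*(l^2 - 3*l - 4) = (l - 4)*(l + 1)*(l + 2)*(l - 4)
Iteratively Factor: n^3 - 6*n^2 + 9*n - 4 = (n - 1)*(n^2 - 5*n + 4) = (n - 4)*(n - 1)*(n - 1)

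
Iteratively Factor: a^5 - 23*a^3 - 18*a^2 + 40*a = (a + 2)*(a^4 - 2*a^3 - 19*a^2 + 20*a) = (a + 2)*(a + 4)*(a^3 - 6*a^2 + 5*a) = (a - 1)*(a + 2)*(a + 4)*(a^2 - 5*a) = a*(a - 1)*(a + 2)*(a + 4)*(a - 5)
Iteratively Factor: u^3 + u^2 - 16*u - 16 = (u - 4)*(u^2 + 5*u + 4) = (u - 4)*(u + 4)*(u + 1)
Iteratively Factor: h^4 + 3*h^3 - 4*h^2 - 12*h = (h)*(h^3 + 3*h^2 - 4*h - 12) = h*(h - 2)*(h^2 + 5*h + 6) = h*(h - 2)*(h + 2)*(h + 3)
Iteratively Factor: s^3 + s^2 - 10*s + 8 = (s - 1)*(s^2 + 2*s - 8) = (s - 2)*(s - 1)*(s + 4)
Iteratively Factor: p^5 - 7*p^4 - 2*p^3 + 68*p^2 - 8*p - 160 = (p + 2)*(p^4 - 9*p^3 + 16*p^2 + 36*p - 80) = (p - 4)*(p + 2)*(p^3 - 5*p^2 - 4*p + 20) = (p - 4)*(p - 2)*(p + 2)*(p^2 - 3*p - 10) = (p - 5)*(p - 4)*(p - 2)*(p + 2)*(p + 2)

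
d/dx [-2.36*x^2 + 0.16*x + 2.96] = 0.16 - 4.72*x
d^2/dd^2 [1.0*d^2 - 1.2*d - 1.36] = 2.00000000000000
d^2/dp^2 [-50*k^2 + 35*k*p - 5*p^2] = -10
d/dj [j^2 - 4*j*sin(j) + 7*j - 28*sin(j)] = -4*j*cos(j) + 2*j - 4*sin(j) - 28*cos(j) + 7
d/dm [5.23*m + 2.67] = 5.23000000000000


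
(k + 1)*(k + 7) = k^2 + 8*k + 7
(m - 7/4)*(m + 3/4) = m^2 - m - 21/16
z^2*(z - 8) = z^3 - 8*z^2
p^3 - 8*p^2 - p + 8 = (p - 8)*(p - 1)*(p + 1)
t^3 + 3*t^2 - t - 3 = (t - 1)*(t + 1)*(t + 3)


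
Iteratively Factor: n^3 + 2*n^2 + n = (n)*(n^2 + 2*n + 1) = n*(n + 1)*(n + 1)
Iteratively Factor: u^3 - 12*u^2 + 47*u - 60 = (u - 3)*(u^2 - 9*u + 20) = (u - 4)*(u - 3)*(u - 5)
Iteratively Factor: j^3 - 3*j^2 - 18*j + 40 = (j + 4)*(j^2 - 7*j + 10) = (j - 5)*(j + 4)*(j - 2)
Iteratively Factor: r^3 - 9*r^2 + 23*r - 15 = (r - 1)*(r^2 - 8*r + 15) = (r - 5)*(r - 1)*(r - 3)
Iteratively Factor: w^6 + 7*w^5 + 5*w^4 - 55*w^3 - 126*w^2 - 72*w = (w + 2)*(w^5 + 5*w^4 - 5*w^3 - 45*w^2 - 36*w) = (w + 2)*(w + 3)*(w^4 + 2*w^3 - 11*w^2 - 12*w) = w*(w + 2)*(w + 3)*(w^3 + 2*w^2 - 11*w - 12) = w*(w + 2)*(w + 3)*(w + 4)*(w^2 - 2*w - 3) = w*(w - 3)*(w + 2)*(w + 3)*(w + 4)*(w + 1)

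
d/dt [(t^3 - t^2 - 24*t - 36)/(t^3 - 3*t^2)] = 2*(-t^3 + 24*t^2 + 18*t - 108)/(t^3*(t^2 - 6*t + 9))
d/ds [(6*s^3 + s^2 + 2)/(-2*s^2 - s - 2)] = (-12*s^4 - 12*s^3 - 37*s^2 + 4*s + 2)/(4*s^4 + 4*s^3 + 9*s^2 + 4*s + 4)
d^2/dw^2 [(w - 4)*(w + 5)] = 2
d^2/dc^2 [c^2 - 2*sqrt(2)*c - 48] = 2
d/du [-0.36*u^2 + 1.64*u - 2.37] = 1.64 - 0.72*u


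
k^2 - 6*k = k*(k - 6)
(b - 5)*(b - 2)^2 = b^3 - 9*b^2 + 24*b - 20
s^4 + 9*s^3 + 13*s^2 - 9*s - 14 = (s - 1)*(s + 1)*(s + 2)*(s + 7)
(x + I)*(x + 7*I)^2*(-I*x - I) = -I*x^4 + 15*x^3 - I*x^3 + 15*x^2 + 63*I*x^2 - 49*x + 63*I*x - 49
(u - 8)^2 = u^2 - 16*u + 64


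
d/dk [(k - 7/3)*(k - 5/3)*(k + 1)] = 3*k^2 - 6*k - 1/9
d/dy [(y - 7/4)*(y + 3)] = 2*y + 5/4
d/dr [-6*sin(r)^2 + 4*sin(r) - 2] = 4*(1 - 3*sin(r))*cos(r)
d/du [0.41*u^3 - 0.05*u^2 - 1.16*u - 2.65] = 1.23*u^2 - 0.1*u - 1.16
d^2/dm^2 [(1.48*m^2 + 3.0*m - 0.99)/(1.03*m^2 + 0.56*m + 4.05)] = (4.658072*m^3 - 43.344666*m^2 - 78.513192*m + 42.582042)/(1.092727*m^6 + 1.782312*m^5 + 13.858959*m^4 + 14.191856*m^3 + 54.493965*m^2 + 27.5562*m + 66.430125)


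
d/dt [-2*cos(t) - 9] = 2*sin(t)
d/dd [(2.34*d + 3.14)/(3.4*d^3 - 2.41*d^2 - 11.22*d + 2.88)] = (-15.912*d^3 - 26.3886*d^2 + 15.1348*d + 41.97)/(11.56*d^6 - 16.388*d^5 - 70.4879*d^4 + 73.6644*d^3 + 112.0068*d^2 - 64.6272*d + 8.2944)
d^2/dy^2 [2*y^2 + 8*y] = 4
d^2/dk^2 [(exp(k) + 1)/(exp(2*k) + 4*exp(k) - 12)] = (exp(4*k) + 84*exp(2*k) + 112*exp(k) + 192)*exp(k)/(exp(6*k) + 12*exp(5*k) + 12*exp(4*k) - 224*exp(3*k) - 144*exp(2*k) + 1728*exp(k) - 1728)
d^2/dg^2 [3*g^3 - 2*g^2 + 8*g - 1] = 18*g - 4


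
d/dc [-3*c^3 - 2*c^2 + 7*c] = -9*c^2 - 4*c + 7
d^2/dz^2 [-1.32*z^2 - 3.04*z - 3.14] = -2.64000000000000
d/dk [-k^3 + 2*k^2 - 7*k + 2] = -3*k^2 + 4*k - 7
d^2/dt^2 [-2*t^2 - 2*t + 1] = -4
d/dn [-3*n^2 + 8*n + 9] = 8 - 6*n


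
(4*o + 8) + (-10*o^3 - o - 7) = -10*o^3 + 3*o + 1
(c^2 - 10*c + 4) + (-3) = c^2 - 10*c + 1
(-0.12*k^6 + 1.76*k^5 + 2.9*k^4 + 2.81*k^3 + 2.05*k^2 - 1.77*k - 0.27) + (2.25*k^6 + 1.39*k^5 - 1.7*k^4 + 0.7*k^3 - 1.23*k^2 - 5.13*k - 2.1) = 2.13*k^6 + 3.15*k^5 + 1.2*k^4 + 3.51*k^3 + 0.82*k^2 - 6.9*k - 2.37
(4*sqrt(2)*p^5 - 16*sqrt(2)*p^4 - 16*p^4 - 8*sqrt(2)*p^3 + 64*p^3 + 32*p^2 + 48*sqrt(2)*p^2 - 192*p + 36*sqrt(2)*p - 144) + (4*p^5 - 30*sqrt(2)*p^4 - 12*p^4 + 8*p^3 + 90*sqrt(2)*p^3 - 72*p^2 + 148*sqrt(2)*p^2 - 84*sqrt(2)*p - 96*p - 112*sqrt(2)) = 4*p^5 + 4*sqrt(2)*p^5 - 46*sqrt(2)*p^4 - 28*p^4 + 72*p^3 + 82*sqrt(2)*p^3 - 40*p^2 + 196*sqrt(2)*p^2 - 288*p - 48*sqrt(2)*p - 112*sqrt(2) - 144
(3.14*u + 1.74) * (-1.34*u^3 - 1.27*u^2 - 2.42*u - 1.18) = -4.2076*u^4 - 6.3194*u^3 - 9.8086*u^2 - 7.916*u - 2.0532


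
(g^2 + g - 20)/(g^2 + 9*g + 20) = (g - 4)/(g + 4)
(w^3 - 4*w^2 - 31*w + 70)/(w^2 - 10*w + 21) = (w^2 + 3*w - 10)/(w - 3)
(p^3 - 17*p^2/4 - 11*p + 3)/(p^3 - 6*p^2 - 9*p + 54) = (4*p^2 + 7*p - 2)/(4*(p^2 - 9))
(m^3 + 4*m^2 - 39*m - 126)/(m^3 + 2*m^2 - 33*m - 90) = (m + 7)/(m + 5)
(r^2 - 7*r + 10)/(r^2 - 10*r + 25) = (r - 2)/(r - 5)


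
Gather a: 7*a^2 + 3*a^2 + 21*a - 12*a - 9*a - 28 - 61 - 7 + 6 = 10*a^2 - 90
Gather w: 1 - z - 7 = -z - 6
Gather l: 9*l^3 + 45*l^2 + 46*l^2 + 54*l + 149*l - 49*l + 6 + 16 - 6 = 9*l^3 + 91*l^2 + 154*l + 16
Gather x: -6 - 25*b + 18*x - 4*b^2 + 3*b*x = -4*b^2 - 25*b + x*(3*b + 18) - 6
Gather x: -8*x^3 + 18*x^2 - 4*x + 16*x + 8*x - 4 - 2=-8*x^3 + 18*x^2 + 20*x - 6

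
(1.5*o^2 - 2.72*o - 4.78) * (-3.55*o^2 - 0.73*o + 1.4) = -5.325*o^4 + 8.561*o^3 + 21.0546*o^2 - 0.3186*o - 6.692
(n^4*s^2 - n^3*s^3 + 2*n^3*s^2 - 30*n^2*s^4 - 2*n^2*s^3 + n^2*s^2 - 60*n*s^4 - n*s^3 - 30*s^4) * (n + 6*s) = n^5*s^2 + 5*n^4*s^3 + 2*n^4*s^2 - 36*n^3*s^4 + 10*n^3*s^3 + n^3*s^2 - 180*n^2*s^5 - 72*n^2*s^4 + 5*n^2*s^3 - 360*n*s^5 - 36*n*s^4 - 180*s^5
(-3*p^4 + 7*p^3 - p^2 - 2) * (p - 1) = -3*p^5 + 10*p^4 - 8*p^3 + p^2 - 2*p + 2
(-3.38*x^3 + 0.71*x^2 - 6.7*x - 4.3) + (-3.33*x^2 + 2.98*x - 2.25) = -3.38*x^3 - 2.62*x^2 - 3.72*x - 6.55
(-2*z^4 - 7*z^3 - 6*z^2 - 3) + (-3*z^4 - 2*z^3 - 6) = -5*z^4 - 9*z^3 - 6*z^2 - 9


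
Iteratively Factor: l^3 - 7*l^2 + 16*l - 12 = (l - 2)*(l^2 - 5*l + 6) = (l - 2)^2*(l - 3)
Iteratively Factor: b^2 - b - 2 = (b + 1)*(b - 2)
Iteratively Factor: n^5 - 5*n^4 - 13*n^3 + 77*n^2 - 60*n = (n - 3)*(n^4 - 2*n^3 - 19*n^2 + 20*n) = n*(n - 3)*(n^3 - 2*n^2 - 19*n + 20) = n*(n - 3)*(n + 4)*(n^2 - 6*n + 5) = n*(n - 5)*(n - 3)*(n + 4)*(n - 1)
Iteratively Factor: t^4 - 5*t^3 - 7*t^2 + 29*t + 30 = (t + 2)*(t^3 - 7*t^2 + 7*t + 15) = (t - 3)*(t + 2)*(t^2 - 4*t - 5) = (t - 3)*(t + 1)*(t + 2)*(t - 5)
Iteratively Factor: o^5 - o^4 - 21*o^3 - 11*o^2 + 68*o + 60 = (o - 5)*(o^4 + 4*o^3 - o^2 - 16*o - 12) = (o - 5)*(o - 2)*(o^3 + 6*o^2 + 11*o + 6) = (o - 5)*(o - 2)*(o + 1)*(o^2 + 5*o + 6) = (o - 5)*(o - 2)*(o + 1)*(o + 2)*(o + 3)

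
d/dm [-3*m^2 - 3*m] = -6*m - 3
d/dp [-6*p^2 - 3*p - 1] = -12*p - 3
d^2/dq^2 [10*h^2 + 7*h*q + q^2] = 2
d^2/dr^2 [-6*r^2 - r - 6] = -12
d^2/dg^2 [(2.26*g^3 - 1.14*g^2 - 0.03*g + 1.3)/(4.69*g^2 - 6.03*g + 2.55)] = (-1.13686837721616e-13*g^5 + 1.13686837721616e-13*g^4 + 44.4945660000002*g^3 + 44.8672199999999*g^2 - 130.26285*g + 47.69535)/(103.161709*g^6 - 397.909449*g^5 + 679.868028*g^4 - 651.950937*g^3 + 369.65106*g^2 - 117.630225*g + 16.581375)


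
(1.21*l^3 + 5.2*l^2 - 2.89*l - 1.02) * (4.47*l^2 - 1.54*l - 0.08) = 5.4087*l^5 + 21.3806*l^4 - 21.0231*l^3 - 0.5248*l^2 + 1.802*l + 0.0816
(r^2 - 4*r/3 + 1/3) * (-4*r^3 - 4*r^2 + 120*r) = -4*r^5 + 4*r^4/3 + 124*r^3 - 484*r^2/3 + 40*r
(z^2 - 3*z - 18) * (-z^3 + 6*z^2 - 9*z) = -z^5 + 9*z^4 - 9*z^3 - 81*z^2 + 162*z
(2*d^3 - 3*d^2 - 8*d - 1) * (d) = 2*d^4 - 3*d^3 - 8*d^2 - d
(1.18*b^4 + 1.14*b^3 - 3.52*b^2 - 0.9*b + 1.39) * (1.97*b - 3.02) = 2.3246*b^5 - 1.3178*b^4 - 10.3772*b^3 + 8.8574*b^2 + 5.4563*b - 4.1978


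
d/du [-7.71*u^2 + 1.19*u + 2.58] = 1.19 - 15.42*u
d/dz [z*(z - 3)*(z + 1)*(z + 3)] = 4*z^3 + 3*z^2 - 18*z - 9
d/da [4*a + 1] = 4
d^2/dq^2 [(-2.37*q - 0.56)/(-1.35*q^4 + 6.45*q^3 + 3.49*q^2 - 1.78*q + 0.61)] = (51.8319*q^7 - 309.7764*q^6 + 378.30402*q^5 + 518.00553*q^4 + 358.264314*q^3 - 104.014284*q^2 - 64.36587*q + 6.310932)/(2.460375*q^12 - 35.265375*q^11 + 149.40855*q^10 - 76.268925*q^9 - 482.580045*q^8 - 31.976955*q^7 + 151.847126*q^6 - 87.450216*q^5 - 11.935266*q^4 + 21.176269*q^3 - 9.694059*q^2 + 1.987014*q - 0.226981)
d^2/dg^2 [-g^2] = -2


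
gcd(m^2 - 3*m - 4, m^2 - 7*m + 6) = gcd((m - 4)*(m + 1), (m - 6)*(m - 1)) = 1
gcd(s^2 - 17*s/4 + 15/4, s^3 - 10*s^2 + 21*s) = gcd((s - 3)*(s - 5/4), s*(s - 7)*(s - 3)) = s - 3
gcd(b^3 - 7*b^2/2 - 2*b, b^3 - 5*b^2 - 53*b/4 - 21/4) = b + 1/2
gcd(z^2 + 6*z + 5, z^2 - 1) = z + 1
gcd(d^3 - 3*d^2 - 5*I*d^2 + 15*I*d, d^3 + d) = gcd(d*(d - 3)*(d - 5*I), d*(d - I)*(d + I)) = d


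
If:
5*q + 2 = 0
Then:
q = -2/5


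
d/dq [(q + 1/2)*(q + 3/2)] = 2*q + 2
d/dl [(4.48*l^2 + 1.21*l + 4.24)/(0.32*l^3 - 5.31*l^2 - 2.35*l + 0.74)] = (-1.4336*l^4 - 0.7744*l^3 - 8.1733*l^2 + 51.6592*l + 10.8594)/(0.1024*l^6 - 3.3984*l^5 + 26.6921*l^4 + 25.4306*l^3 - 2.3363*l^2 - 3.478*l + 0.5476)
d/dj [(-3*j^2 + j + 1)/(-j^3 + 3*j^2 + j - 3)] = ((6*j - 1)*(j^3 - 3*j^2 - j + 3) - (-3*j^2 + j + 1)*(-3*j^2 + 6*j + 1))/(j^3 - 3*j^2 - j + 3)^2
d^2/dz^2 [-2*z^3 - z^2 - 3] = -12*z - 2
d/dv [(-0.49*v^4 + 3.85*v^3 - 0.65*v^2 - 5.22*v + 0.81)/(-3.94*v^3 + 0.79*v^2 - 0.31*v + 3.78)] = (1.9306*v^6 - 0.7742*v^5 + 0.936199999999999*v^4 - 50.9294*v^3 + 57.5585*v^2 - 6.1938*v - 19.4805)/(15.5236*v^6 - 6.2252*v^5 + 3.0669*v^4 - 30.2762*v^3 + 6.0685*v^2 - 2.3436*v + 14.2884)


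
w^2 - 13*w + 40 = (w - 8)*(w - 5)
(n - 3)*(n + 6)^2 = n^3 + 9*n^2 - 108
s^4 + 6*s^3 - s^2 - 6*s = s*(s - 1)*(s + 1)*(s + 6)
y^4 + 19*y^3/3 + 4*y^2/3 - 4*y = y*(y - 2/3)*(y + 1)*(y + 6)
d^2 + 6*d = d*(d + 6)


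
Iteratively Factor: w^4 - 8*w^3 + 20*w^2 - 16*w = (w)*(w^3 - 8*w^2 + 20*w - 16) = w*(w - 4)*(w^2 - 4*w + 4) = w*(w - 4)*(w - 2)*(w - 2)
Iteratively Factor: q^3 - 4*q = (q + 2)*(q^2 - 2*q) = q*(q + 2)*(q - 2)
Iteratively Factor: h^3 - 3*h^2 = (h)*(h^2 - 3*h) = h*(h - 3)*(h)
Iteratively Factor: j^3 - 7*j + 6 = (j - 1)*(j^2 + j - 6) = (j - 1)*(j + 3)*(j - 2)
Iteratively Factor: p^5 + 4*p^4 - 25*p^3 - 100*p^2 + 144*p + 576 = (p + 4)*(p^4 - 25*p^2 + 144) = (p + 3)*(p + 4)*(p^3 - 3*p^2 - 16*p + 48) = (p - 3)*(p + 3)*(p + 4)*(p^2 - 16) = (p - 4)*(p - 3)*(p + 3)*(p + 4)*(p + 4)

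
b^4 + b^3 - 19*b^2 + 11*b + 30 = (b - 3)*(b - 2)*(b + 1)*(b + 5)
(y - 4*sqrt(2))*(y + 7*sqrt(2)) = y^2 + 3*sqrt(2)*y - 56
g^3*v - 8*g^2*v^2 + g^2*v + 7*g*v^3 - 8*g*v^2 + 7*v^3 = (g - 7*v)*(g - v)*(g*v + v)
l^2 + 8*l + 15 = (l + 3)*(l + 5)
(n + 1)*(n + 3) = n^2 + 4*n + 3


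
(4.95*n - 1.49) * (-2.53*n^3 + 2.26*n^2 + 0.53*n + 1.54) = -12.5235*n^4 + 14.9567*n^3 - 0.743899999999999*n^2 + 6.8333*n - 2.2946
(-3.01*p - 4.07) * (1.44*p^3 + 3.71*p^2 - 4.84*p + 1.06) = -4.3344*p^4 - 17.0279*p^3 - 0.531300000000002*p^2 + 16.5082*p - 4.3142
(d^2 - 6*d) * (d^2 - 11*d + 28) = d^4 - 17*d^3 + 94*d^2 - 168*d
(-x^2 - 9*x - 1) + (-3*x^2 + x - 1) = -4*x^2 - 8*x - 2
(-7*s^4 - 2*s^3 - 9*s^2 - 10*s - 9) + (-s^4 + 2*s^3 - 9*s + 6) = -8*s^4 - 9*s^2 - 19*s - 3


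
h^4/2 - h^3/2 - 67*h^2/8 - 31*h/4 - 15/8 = (h/2 + 1/4)*(h - 5)*(h + 1/2)*(h + 3)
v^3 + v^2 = v^2*(v + 1)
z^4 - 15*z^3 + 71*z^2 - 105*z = z*(z - 7)*(z - 5)*(z - 3)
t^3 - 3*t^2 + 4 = (t - 2)^2*(t + 1)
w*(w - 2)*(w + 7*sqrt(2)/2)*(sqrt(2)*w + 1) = sqrt(2)*w^4 - 2*sqrt(2)*w^3 + 8*w^3 - 16*w^2 + 7*sqrt(2)*w^2/2 - 7*sqrt(2)*w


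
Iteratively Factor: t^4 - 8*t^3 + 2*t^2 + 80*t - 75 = (t + 3)*(t^3 - 11*t^2 + 35*t - 25) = (t - 5)*(t + 3)*(t^2 - 6*t + 5) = (t - 5)*(t - 1)*(t + 3)*(t - 5)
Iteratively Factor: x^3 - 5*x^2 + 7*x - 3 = (x - 1)*(x^2 - 4*x + 3) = (x - 3)*(x - 1)*(x - 1)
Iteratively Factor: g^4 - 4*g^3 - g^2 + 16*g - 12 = (g - 1)*(g^3 - 3*g^2 - 4*g + 12) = (g - 3)*(g - 1)*(g^2 - 4) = (g - 3)*(g - 2)*(g - 1)*(g + 2)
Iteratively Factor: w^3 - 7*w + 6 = (w - 2)*(w^2 + 2*w - 3) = (w - 2)*(w + 3)*(w - 1)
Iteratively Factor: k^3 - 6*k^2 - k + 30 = (k + 2)*(k^2 - 8*k + 15) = (k - 5)*(k + 2)*(k - 3)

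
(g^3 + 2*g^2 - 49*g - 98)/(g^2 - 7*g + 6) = (g^3 + 2*g^2 - 49*g - 98)/(g^2 - 7*g + 6)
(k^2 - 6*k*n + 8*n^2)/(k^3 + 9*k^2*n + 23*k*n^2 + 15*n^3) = (k^2 - 6*k*n + 8*n^2)/(k^3 + 9*k^2*n + 23*k*n^2 + 15*n^3)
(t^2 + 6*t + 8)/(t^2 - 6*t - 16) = (t + 4)/(t - 8)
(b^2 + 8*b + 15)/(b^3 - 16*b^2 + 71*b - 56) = (b^2 + 8*b + 15)/(b^3 - 16*b^2 + 71*b - 56)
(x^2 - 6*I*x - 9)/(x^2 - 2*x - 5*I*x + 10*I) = (x^2 - 6*I*x - 9)/(x^2 - 2*x - 5*I*x + 10*I)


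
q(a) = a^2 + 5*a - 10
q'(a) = 2*a + 5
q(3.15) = 15.67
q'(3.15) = 11.30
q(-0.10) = -10.49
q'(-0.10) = 4.80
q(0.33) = -8.24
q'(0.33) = 5.66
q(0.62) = -6.52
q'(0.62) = 6.24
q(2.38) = 7.56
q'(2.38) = 9.76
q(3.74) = 22.69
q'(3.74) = 12.48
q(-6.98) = 3.82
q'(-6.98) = -8.96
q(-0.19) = -10.91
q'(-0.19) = 4.62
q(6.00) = 56.00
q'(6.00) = 17.00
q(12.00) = 194.00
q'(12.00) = 29.00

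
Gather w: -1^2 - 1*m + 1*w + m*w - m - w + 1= m*w - 2*m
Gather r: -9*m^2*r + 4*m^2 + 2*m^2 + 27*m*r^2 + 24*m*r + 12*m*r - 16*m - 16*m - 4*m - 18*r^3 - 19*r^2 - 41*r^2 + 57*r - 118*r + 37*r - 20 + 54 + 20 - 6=6*m^2 - 36*m - 18*r^3 + r^2*(27*m - 60) + r*(-9*m^2 + 36*m - 24) + 48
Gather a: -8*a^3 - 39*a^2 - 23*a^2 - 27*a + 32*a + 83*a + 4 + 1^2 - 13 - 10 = -8*a^3 - 62*a^2 + 88*a - 18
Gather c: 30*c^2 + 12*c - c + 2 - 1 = 30*c^2 + 11*c + 1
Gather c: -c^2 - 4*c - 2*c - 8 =-c^2 - 6*c - 8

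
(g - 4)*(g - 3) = g^2 - 7*g + 12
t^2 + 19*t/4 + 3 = (t + 3/4)*(t + 4)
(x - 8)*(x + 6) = x^2 - 2*x - 48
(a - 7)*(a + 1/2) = a^2 - 13*a/2 - 7/2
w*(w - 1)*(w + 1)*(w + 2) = w^4 + 2*w^3 - w^2 - 2*w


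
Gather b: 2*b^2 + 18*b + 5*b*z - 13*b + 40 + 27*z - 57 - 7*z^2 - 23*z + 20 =2*b^2 + b*(5*z + 5) - 7*z^2 + 4*z + 3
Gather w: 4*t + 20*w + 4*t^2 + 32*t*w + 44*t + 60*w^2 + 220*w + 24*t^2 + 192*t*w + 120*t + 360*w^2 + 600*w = 28*t^2 + 168*t + 420*w^2 + w*(224*t + 840)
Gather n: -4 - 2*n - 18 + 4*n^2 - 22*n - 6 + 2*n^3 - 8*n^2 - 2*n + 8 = 2*n^3 - 4*n^2 - 26*n - 20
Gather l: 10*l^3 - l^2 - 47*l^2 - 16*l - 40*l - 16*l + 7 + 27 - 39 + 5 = 10*l^3 - 48*l^2 - 72*l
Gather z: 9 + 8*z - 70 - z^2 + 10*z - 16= -z^2 + 18*z - 77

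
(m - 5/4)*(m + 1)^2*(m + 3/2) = m^4 + 9*m^3/4 - 3*m^2/8 - 7*m/2 - 15/8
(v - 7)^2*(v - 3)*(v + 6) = v^4 - 11*v^3 - 11*v^2 + 399*v - 882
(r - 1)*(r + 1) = r^2 - 1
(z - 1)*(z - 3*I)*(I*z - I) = I*z^3 + 3*z^2 - 2*I*z^2 - 6*z + I*z + 3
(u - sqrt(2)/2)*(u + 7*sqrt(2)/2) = u^2 + 3*sqrt(2)*u - 7/2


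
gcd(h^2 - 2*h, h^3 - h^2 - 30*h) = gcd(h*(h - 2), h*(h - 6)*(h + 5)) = h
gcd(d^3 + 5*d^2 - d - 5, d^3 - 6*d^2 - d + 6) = d^2 - 1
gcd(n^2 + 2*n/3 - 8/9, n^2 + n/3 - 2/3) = n - 2/3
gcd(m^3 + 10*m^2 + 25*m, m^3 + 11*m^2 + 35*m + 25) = m^2 + 10*m + 25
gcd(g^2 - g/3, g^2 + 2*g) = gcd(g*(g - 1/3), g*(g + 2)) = g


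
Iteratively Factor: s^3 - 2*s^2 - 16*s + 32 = (s - 2)*(s^2 - 16) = (s - 4)*(s - 2)*(s + 4)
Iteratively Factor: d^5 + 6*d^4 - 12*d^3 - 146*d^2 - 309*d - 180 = (d + 4)*(d^4 + 2*d^3 - 20*d^2 - 66*d - 45) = (d + 1)*(d + 4)*(d^3 + d^2 - 21*d - 45) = (d + 1)*(d + 3)*(d + 4)*(d^2 - 2*d - 15) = (d - 5)*(d + 1)*(d + 3)*(d + 4)*(d + 3)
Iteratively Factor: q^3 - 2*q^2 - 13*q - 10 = (q + 2)*(q^2 - 4*q - 5) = (q - 5)*(q + 2)*(q + 1)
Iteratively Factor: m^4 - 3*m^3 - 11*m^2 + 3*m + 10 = (m - 5)*(m^3 + 2*m^2 - m - 2) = (m - 5)*(m - 1)*(m^2 + 3*m + 2) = (m - 5)*(m - 1)*(m + 1)*(m + 2)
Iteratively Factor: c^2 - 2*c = (c - 2)*(c)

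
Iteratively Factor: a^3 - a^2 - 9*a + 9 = (a + 3)*(a^2 - 4*a + 3) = (a - 1)*(a + 3)*(a - 3)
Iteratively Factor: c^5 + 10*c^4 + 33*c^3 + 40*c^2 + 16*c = (c + 1)*(c^4 + 9*c^3 + 24*c^2 + 16*c) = (c + 1)*(c + 4)*(c^3 + 5*c^2 + 4*c) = (c + 1)*(c + 4)^2*(c^2 + c) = (c + 1)^2*(c + 4)^2*(c)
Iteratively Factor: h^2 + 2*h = (h)*(h + 2)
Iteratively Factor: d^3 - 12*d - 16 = (d - 4)*(d^2 + 4*d + 4) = (d - 4)*(d + 2)*(d + 2)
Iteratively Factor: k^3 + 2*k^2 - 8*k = (k + 4)*(k^2 - 2*k) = (k - 2)*(k + 4)*(k)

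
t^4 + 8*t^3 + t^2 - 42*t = t*(t - 2)*(t + 3)*(t + 7)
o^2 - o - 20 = (o - 5)*(o + 4)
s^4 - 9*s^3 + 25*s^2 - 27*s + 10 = (s - 5)*(s - 2)*(s - 1)^2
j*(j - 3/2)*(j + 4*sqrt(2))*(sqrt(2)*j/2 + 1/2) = sqrt(2)*j^4/2 - 3*sqrt(2)*j^3/4 + 9*j^3/2 - 27*j^2/4 + 2*sqrt(2)*j^2 - 3*sqrt(2)*j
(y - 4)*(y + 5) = y^2 + y - 20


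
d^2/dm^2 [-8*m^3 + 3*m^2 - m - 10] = 6 - 48*m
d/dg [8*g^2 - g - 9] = 16*g - 1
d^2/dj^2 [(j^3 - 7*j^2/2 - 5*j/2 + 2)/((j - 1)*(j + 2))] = 2*(4*j^3 - 21*j^2 + 3*j - 13)/(j^6 + 3*j^5 - 3*j^4 - 11*j^3 + 6*j^2 + 12*j - 8)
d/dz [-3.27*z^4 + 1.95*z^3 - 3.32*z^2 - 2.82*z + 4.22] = -13.08*z^3 + 5.85*z^2 - 6.64*z - 2.82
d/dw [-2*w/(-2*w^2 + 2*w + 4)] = (w^2 - w*(2*w - 1) - w - 2)/(-w^2 + w + 2)^2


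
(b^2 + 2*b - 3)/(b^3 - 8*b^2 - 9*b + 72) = (b - 1)/(b^2 - 11*b + 24)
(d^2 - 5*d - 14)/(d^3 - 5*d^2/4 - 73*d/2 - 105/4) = 4*(d + 2)/(4*d^2 + 23*d + 15)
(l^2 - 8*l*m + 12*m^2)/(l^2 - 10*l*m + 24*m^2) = (l - 2*m)/(l - 4*m)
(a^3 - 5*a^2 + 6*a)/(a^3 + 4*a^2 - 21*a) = (a - 2)/(a + 7)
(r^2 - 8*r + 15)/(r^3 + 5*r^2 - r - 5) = (r^2 - 8*r + 15)/(r^3 + 5*r^2 - r - 5)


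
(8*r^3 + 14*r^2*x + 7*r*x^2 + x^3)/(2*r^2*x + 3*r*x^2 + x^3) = (4*r + x)/x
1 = 1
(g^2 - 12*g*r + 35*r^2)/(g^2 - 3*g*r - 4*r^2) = (-g^2 + 12*g*r - 35*r^2)/(-g^2 + 3*g*r + 4*r^2)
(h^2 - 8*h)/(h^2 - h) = (h - 8)/(h - 1)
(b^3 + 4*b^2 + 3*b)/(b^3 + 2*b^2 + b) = (b + 3)/(b + 1)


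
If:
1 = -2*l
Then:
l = -1/2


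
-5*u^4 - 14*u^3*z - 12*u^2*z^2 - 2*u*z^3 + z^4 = (-5*u + z)*(u + z)^3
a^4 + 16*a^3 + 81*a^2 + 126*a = a*(a + 3)*(a + 6)*(a + 7)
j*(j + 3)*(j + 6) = j^3 + 9*j^2 + 18*j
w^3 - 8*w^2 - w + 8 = (w - 8)*(w - 1)*(w + 1)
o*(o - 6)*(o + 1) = o^3 - 5*o^2 - 6*o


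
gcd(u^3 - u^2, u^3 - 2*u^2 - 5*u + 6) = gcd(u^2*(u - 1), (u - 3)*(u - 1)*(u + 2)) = u - 1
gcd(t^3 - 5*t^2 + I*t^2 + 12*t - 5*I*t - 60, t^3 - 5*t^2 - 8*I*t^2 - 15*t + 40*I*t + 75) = t^2 + t*(-5 - 3*I) + 15*I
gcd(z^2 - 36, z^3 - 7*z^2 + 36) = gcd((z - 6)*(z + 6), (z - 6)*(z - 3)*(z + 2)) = z - 6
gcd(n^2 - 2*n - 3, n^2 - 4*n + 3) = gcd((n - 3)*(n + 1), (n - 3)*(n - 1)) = n - 3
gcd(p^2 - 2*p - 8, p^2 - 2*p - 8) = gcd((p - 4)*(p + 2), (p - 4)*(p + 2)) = p^2 - 2*p - 8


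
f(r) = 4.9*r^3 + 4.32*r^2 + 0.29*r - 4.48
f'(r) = 14.7*r^2 + 8.64*r + 0.29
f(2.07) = 58.09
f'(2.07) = 81.16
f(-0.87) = -4.69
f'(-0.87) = 3.90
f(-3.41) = -149.53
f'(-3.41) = 141.76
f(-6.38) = -1102.99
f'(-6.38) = 543.52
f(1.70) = 32.57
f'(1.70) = 57.46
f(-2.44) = -50.65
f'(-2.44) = 66.73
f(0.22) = -4.15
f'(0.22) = 2.90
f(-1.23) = -7.42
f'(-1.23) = 11.90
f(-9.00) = -3229.27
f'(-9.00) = 1113.23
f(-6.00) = -909.10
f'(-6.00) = 477.65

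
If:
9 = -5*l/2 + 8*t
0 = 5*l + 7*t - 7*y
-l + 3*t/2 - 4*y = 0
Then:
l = -630/1039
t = 972/1039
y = 522/1039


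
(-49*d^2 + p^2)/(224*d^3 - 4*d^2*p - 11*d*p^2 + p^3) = (7*d + p)/(-32*d^2 - 4*d*p + p^2)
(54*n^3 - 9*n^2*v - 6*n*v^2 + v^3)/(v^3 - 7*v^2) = (54*n^3 - 9*n^2*v - 6*n*v^2 + v^3)/(v^2*(v - 7))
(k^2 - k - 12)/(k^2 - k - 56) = (-k^2 + k + 12)/(-k^2 + k + 56)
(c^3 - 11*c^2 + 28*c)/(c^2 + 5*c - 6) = c*(c^2 - 11*c + 28)/(c^2 + 5*c - 6)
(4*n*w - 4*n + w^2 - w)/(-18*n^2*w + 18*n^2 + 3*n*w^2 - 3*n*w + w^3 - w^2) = (4*n + w)/(-18*n^2 + 3*n*w + w^2)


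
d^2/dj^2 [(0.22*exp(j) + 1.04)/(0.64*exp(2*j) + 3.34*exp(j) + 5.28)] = (0.090112*exp(4*j) + 1.233664*exp(3*j) + 2.208768*exp(2*j) - 6.33539200000001*exp(j) - 12.20736)*exp(j)/(0.262144*exp(6*j) + 4.104192*exp(5*j) + 27.906816*exp(4*j) + 104.978872*exp(3*j) + 230.231232*exp(2*j) + 279.341568*exp(j) + 147.197952)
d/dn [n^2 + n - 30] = 2*n + 1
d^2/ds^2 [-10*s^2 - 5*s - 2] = -20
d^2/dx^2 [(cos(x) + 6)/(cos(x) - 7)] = 13*(sin(x)^2 - 7*cos(x) + 1)/(cos(x) - 7)^3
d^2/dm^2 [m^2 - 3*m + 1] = 2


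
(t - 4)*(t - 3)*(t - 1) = t^3 - 8*t^2 + 19*t - 12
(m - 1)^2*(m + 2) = m^3 - 3*m + 2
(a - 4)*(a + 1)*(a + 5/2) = a^3 - a^2/2 - 23*a/2 - 10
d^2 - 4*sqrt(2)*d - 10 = (d - 5*sqrt(2))*(d + sqrt(2))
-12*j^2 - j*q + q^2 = (-4*j + q)*(3*j + q)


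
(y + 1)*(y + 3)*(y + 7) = y^3 + 11*y^2 + 31*y + 21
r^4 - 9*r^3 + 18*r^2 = r^2*(r - 6)*(r - 3)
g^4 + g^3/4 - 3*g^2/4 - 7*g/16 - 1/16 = (g - 1)*(g + 1/4)*(g + 1/2)^2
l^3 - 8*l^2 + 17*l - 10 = (l - 5)*(l - 2)*(l - 1)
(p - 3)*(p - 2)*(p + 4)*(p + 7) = p^4 + 6*p^3 - 21*p^2 - 74*p + 168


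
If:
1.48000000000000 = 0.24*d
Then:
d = 6.17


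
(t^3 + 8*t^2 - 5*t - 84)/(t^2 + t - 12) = t + 7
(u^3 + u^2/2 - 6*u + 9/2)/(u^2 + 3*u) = u - 5/2 + 3/(2*u)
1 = 1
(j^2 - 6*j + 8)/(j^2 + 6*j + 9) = (j^2 - 6*j + 8)/(j^2 + 6*j + 9)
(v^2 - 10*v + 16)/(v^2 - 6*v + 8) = (v - 8)/(v - 4)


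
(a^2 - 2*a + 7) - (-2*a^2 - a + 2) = 3*a^2 - a + 5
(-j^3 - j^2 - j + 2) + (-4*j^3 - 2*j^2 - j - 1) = -5*j^3 - 3*j^2 - 2*j + 1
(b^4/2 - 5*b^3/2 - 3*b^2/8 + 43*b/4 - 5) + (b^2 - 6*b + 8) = b^4/2 - 5*b^3/2 + 5*b^2/8 + 19*b/4 + 3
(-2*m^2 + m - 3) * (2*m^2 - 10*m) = -4*m^4 + 22*m^3 - 16*m^2 + 30*m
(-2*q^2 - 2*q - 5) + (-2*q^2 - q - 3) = -4*q^2 - 3*q - 8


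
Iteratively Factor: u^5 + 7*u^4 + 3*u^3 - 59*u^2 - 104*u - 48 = (u + 1)*(u^4 + 6*u^3 - 3*u^2 - 56*u - 48) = (u + 1)^2*(u^3 + 5*u^2 - 8*u - 48) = (u + 1)^2*(u + 4)*(u^2 + u - 12) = (u + 1)^2*(u + 4)^2*(u - 3)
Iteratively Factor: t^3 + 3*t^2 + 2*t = (t + 2)*(t^2 + t) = t*(t + 2)*(t + 1)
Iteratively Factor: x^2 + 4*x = (x)*(x + 4)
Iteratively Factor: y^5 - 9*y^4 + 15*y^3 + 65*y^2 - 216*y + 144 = (y - 4)*(y^4 - 5*y^3 - 5*y^2 + 45*y - 36) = (y - 4)^2*(y^3 - y^2 - 9*y + 9) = (y - 4)^2*(y + 3)*(y^2 - 4*y + 3) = (y - 4)^2*(y - 3)*(y + 3)*(y - 1)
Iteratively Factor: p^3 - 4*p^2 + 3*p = (p - 3)*(p^2 - p) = (p - 3)*(p - 1)*(p)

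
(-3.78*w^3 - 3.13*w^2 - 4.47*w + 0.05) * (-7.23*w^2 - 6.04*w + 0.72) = 27.3294*w^5 + 45.4611*w^4 + 48.5017*w^3 + 24.3837*w^2 - 3.5204*w + 0.036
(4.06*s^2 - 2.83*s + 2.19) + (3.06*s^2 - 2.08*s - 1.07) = 7.12*s^2 - 4.91*s + 1.12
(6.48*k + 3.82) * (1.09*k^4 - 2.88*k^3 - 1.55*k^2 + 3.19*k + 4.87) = 7.0632*k^5 - 14.4986*k^4 - 21.0456*k^3 + 14.7502*k^2 + 43.7434*k + 18.6034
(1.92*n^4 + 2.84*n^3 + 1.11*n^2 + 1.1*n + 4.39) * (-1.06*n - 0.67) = -2.0352*n^5 - 4.2968*n^4 - 3.0794*n^3 - 1.9097*n^2 - 5.3904*n - 2.9413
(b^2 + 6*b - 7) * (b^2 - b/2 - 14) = b^4 + 11*b^3/2 - 24*b^2 - 161*b/2 + 98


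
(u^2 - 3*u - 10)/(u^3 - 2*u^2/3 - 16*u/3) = 3*(u - 5)/(u*(3*u - 8))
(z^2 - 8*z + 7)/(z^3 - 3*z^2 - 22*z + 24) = (z - 7)/(z^2 - 2*z - 24)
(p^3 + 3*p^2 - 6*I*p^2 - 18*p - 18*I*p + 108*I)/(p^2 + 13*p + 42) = (p^2 + p*(-3 - 6*I) + 18*I)/(p + 7)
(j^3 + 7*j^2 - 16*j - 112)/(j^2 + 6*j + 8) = (j^2 + 3*j - 28)/(j + 2)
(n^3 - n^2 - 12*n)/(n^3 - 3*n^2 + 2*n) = (n^2 - n - 12)/(n^2 - 3*n + 2)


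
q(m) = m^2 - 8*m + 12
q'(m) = 2*m - 8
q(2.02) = -0.08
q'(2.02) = -3.96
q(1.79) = 0.88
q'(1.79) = -4.42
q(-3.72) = 55.60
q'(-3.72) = -15.44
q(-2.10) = 33.21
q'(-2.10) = -12.20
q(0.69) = 6.96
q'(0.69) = -6.62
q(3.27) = -3.47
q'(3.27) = -1.46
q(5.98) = -0.08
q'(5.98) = 3.96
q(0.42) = 8.82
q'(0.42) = -7.16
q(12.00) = 60.00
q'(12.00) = 16.00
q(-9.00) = 165.00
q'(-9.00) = -26.00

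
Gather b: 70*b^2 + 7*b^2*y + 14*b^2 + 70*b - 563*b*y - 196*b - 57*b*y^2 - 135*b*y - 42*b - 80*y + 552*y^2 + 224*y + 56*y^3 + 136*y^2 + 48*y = b^2*(7*y + 84) + b*(-57*y^2 - 698*y - 168) + 56*y^3 + 688*y^2 + 192*y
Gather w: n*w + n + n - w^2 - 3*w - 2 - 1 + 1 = 2*n - w^2 + w*(n - 3) - 2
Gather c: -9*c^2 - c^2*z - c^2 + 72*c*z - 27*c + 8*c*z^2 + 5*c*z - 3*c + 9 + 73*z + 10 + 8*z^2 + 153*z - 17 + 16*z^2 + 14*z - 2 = c^2*(-z - 10) + c*(8*z^2 + 77*z - 30) + 24*z^2 + 240*z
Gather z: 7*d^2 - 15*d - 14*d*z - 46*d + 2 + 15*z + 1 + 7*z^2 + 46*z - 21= 7*d^2 - 61*d + 7*z^2 + z*(61 - 14*d) - 18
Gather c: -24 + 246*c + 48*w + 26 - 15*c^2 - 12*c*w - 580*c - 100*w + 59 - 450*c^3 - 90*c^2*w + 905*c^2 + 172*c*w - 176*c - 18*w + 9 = -450*c^3 + c^2*(890 - 90*w) + c*(160*w - 510) - 70*w + 70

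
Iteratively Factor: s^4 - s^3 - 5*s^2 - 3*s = (s - 3)*(s^3 + 2*s^2 + s) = s*(s - 3)*(s^2 + 2*s + 1) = s*(s - 3)*(s + 1)*(s + 1)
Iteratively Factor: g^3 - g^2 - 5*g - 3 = (g - 3)*(g^2 + 2*g + 1) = (g - 3)*(g + 1)*(g + 1)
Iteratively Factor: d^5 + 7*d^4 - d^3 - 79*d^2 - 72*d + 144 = (d + 4)*(d^4 + 3*d^3 - 13*d^2 - 27*d + 36) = (d - 3)*(d + 4)*(d^3 + 6*d^2 + 5*d - 12) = (d - 3)*(d + 3)*(d + 4)*(d^2 + 3*d - 4) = (d - 3)*(d + 3)*(d + 4)^2*(d - 1)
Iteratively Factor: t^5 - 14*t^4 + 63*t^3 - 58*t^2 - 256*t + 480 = (t - 5)*(t^4 - 9*t^3 + 18*t^2 + 32*t - 96) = (t - 5)*(t + 2)*(t^3 - 11*t^2 + 40*t - 48) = (t - 5)*(t - 3)*(t + 2)*(t^2 - 8*t + 16) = (t - 5)*(t - 4)*(t - 3)*(t + 2)*(t - 4)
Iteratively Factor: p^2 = (p)*(p)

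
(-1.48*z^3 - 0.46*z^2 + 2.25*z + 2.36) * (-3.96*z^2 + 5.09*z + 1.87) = 5.8608*z^5 - 5.7116*z^4 - 14.019*z^3 + 1.2467*z^2 + 16.2199*z + 4.4132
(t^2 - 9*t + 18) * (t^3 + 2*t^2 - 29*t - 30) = t^5 - 7*t^4 - 29*t^3 + 267*t^2 - 252*t - 540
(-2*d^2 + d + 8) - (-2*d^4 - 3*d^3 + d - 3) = 2*d^4 + 3*d^3 - 2*d^2 + 11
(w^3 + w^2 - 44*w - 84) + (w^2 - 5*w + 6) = w^3 + 2*w^2 - 49*w - 78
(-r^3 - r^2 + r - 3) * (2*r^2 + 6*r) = -2*r^5 - 8*r^4 - 4*r^3 - 18*r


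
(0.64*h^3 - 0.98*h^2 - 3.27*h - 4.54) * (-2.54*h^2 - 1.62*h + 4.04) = -1.6256*h^5 + 1.4524*h^4 + 12.479*h^3 + 12.8698*h^2 - 5.856*h - 18.3416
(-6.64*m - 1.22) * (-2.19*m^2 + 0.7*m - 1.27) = 14.5416*m^3 - 1.9762*m^2 + 7.5788*m + 1.5494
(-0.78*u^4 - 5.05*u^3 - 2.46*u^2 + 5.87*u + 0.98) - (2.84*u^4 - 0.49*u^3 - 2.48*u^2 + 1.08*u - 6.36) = -3.62*u^4 - 4.56*u^3 + 0.02*u^2 + 4.79*u + 7.34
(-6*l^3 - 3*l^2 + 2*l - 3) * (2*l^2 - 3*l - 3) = -12*l^5 + 12*l^4 + 31*l^3 - 3*l^2 + 3*l + 9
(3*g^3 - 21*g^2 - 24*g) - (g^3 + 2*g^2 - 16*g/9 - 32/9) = 2*g^3 - 23*g^2 - 200*g/9 + 32/9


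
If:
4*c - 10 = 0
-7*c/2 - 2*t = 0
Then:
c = 5/2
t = -35/8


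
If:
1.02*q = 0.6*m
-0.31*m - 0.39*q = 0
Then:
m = 0.00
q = 0.00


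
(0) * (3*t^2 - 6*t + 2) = 0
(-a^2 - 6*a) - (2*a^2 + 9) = -3*a^2 - 6*a - 9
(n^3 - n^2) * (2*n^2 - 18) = 2*n^5 - 2*n^4 - 18*n^3 + 18*n^2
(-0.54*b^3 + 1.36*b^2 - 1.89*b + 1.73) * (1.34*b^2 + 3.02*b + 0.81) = -0.7236*b^5 + 0.1916*b^4 + 1.1372*b^3 - 2.288*b^2 + 3.6937*b + 1.4013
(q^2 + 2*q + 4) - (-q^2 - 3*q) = 2*q^2 + 5*q + 4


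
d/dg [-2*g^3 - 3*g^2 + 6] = 6*g*(-g - 1)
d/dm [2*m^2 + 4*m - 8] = 4*m + 4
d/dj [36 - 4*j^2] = -8*j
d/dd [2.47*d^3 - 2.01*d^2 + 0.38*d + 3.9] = 7.41*d^2 - 4.02*d + 0.38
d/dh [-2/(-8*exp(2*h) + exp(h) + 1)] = (2 - 32*exp(h))*exp(h)/(-8*exp(2*h) + exp(h) + 1)^2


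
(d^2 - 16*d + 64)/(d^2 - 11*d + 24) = (d - 8)/(d - 3)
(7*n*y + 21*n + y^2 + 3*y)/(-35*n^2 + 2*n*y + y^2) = (y + 3)/(-5*n + y)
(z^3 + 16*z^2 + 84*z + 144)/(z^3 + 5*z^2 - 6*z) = (z^2 + 10*z + 24)/(z*(z - 1))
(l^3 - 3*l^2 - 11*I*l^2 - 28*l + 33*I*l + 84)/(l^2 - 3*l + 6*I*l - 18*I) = (l^2 - 11*I*l - 28)/(l + 6*I)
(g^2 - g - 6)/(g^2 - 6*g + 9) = (g + 2)/(g - 3)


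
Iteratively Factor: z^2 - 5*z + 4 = (z - 1)*(z - 4)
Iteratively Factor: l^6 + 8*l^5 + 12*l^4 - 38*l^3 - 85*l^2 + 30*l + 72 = (l + 3)*(l^5 + 5*l^4 - 3*l^3 - 29*l^2 + 2*l + 24) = (l + 1)*(l + 3)*(l^4 + 4*l^3 - 7*l^2 - 22*l + 24) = (l + 1)*(l + 3)*(l + 4)*(l^3 - 7*l + 6) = (l - 2)*(l + 1)*(l + 3)*(l + 4)*(l^2 + 2*l - 3) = (l - 2)*(l + 1)*(l + 3)^2*(l + 4)*(l - 1)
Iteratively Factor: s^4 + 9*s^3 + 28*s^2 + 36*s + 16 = (s + 4)*(s^3 + 5*s^2 + 8*s + 4) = (s + 2)*(s + 4)*(s^2 + 3*s + 2) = (s + 1)*(s + 2)*(s + 4)*(s + 2)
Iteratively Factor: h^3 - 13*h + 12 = (h + 4)*(h^2 - 4*h + 3) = (h - 3)*(h + 4)*(h - 1)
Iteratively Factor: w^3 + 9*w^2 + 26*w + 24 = (w + 4)*(w^2 + 5*w + 6) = (w + 3)*(w + 4)*(w + 2)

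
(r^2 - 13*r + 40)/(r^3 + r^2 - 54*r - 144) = (r - 5)/(r^2 + 9*r + 18)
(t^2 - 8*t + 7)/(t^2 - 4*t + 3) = (t - 7)/(t - 3)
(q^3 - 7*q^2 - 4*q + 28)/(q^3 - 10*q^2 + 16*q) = (q^2 - 5*q - 14)/(q*(q - 8))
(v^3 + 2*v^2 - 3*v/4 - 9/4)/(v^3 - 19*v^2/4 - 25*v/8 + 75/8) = 2*(2*v^2 + v - 3)/(4*v^2 - 25*v + 25)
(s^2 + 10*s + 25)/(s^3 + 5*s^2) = (s + 5)/s^2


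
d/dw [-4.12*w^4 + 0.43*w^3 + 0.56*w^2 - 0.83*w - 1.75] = -16.48*w^3 + 1.29*w^2 + 1.12*w - 0.83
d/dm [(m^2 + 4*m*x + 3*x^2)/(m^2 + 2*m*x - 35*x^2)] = 2*x*(-m^2 - 38*m*x - 73*x^2)/(m^4 + 4*m^3*x - 66*m^2*x^2 - 140*m*x^3 + 1225*x^4)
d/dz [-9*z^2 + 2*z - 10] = 2 - 18*z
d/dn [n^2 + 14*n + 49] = 2*n + 14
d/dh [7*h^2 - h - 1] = 14*h - 1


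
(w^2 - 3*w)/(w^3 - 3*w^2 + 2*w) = (w - 3)/(w^2 - 3*w + 2)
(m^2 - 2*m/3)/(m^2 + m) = (m - 2/3)/(m + 1)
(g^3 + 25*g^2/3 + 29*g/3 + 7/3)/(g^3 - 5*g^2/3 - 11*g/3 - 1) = (g + 7)/(g - 3)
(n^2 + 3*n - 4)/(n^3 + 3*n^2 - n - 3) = (n + 4)/(n^2 + 4*n + 3)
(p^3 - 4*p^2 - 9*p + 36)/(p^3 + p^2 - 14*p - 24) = (p - 3)/(p + 2)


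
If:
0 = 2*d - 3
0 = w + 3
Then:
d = 3/2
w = -3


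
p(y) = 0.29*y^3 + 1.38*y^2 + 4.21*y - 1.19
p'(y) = 0.87*y^2 + 2.76*y + 4.21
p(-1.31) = -4.99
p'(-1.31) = 2.09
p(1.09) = 5.41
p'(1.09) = 8.25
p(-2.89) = -8.83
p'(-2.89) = 3.50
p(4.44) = 70.09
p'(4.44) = 33.62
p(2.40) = 20.87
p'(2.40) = 15.85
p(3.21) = 36.14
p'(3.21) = 22.03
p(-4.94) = -23.27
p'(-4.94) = 11.81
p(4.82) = 83.64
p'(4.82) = 37.73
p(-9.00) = -138.71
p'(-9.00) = 49.84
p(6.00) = 136.39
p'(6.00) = 52.09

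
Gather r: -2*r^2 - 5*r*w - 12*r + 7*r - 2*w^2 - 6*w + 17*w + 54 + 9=-2*r^2 + r*(-5*w - 5) - 2*w^2 + 11*w + 63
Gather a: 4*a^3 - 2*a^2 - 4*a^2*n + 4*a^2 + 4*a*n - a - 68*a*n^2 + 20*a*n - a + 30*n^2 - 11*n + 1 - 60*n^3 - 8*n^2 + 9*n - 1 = 4*a^3 + a^2*(2 - 4*n) + a*(-68*n^2 + 24*n - 2) - 60*n^3 + 22*n^2 - 2*n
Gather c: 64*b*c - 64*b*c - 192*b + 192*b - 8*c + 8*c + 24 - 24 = 0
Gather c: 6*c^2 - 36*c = 6*c^2 - 36*c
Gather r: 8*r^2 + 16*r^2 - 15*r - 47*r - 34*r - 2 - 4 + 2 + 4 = 24*r^2 - 96*r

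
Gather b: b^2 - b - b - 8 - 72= b^2 - 2*b - 80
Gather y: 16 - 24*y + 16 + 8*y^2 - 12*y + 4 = 8*y^2 - 36*y + 36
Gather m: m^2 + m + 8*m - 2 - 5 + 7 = m^2 + 9*m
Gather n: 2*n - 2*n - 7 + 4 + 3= 0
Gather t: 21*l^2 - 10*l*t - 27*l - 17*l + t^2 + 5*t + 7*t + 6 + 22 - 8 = 21*l^2 - 44*l + t^2 + t*(12 - 10*l) + 20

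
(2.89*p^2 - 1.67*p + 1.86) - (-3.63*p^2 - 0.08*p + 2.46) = 6.52*p^2 - 1.59*p - 0.6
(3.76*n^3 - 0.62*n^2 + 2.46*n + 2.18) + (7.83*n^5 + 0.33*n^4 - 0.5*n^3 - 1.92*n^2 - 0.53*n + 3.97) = 7.83*n^5 + 0.33*n^4 + 3.26*n^3 - 2.54*n^2 + 1.93*n + 6.15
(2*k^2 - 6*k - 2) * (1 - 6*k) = -12*k^3 + 38*k^2 + 6*k - 2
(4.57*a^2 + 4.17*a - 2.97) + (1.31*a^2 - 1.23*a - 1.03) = 5.88*a^2 + 2.94*a - 4.0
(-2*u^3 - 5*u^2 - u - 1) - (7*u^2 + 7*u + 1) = -2*u^3 - 12*u^2 - 8*u - 2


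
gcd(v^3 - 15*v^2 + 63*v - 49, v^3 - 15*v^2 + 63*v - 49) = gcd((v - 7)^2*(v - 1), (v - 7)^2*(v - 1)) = v^3 - 15*v^2 + 63*v - 49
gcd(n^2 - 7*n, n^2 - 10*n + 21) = n - 7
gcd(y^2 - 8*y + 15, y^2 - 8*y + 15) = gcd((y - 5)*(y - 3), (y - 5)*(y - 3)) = y^2 - 8*y + 15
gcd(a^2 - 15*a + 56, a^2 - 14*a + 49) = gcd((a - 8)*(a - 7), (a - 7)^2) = a - 7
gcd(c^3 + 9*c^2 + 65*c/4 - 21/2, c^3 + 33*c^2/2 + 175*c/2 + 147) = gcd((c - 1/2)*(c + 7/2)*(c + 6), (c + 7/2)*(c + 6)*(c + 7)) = c^2 + 19*c/2 + 21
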